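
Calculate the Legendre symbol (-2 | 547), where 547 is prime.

1

First reduce: -2 ≡ 545 (mod 547).
Reciprocity: 545 ≡ 1 and 547 ≡ 3 (mod 4), so (545/547) = +(547/545).
Reduce top mod 545: now compute (2/545).
Pull out 2: since 545 ≡ 1 (mod 8), (2/545) = +1.
Reached (1/545) = 1. Collecting the sign flips along the way, the symbol is +1.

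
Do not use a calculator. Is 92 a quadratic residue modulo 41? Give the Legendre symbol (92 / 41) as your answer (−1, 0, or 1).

Euler's criterion: (92/41) ≡ 10^20 (mod 41).
10^2 ≡ 18 (mod 41)
10^4 ≡ 37 (mod 41)
10^8 ≡ 16 (mod 41)
10^16 ≡ 10 (mod 41)
10^20 = 10^(16+4) ≡ 1 (mod 41).
Result is 1, so (92/41) = 1.

1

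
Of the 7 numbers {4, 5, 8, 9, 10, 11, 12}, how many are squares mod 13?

4

(4/13) = +1 → QR.
(5/13) = -1 → non-residue.
(8/13) = -1 → non-residue.
(9/13) = +1 → QR.
(10/13) = +1 → QR.
(11/13) = -1 → non-residue.
(12/13) = +1 → QR.
Total quadratic residues among the 7: 4.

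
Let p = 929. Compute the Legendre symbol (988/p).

-1

Euler's criterion: (988/929) ≡ 59^464 (mod 929).
59^2 ≡ 694 (mod 929)
59^4 ≡ 414 (mod 929)
59^8 ≡ 460 (mod 929)
59^16 ≡ 717 (mod 929)
59^32 ≡ 352 (mod 929)
59^64 ≡ 347 (mod 929)
59^128 ≡ 568 (mod 929)
59^256 ≡ 261 (mod 929)
59^464 = 59^(256+128+64+16) ≡ 928 (mod 929).
Result is 928 ≡ −1, so (988/929) = −1.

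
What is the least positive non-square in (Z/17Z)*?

3

(2/17) = +1, so 2 is a residue.
(3/17) = −1, so 3 is the smallest positive non-residue mod 17.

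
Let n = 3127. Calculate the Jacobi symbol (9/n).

Reciprocity: 9 ≡ 1 and 3127 ≡ 3 (mod 4), so (9/3127) = +(3127/9).
Reduce top mod 9: now compute (4/9).
Pull out 2^2: since 9 ≡ 1 (mod 8), (2/9) = +1, so (2/9)^2 = +1.
Reached (1/9) = 1. Collecting the sign flips along the way, the symbol is +1.

1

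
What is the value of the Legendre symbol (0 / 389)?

0

Top reduces to 0: gcd > 1, so the symbol is 0.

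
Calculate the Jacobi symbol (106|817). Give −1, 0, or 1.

Pull out 2: since 817 ≡ 1 (mod 8), (2/817) = +1.
Reciprocity: 53 ≡ 1 and 817 ≡ 1 (mod 4), so (53/817) = +(817/53).
Reduce top mod 53: now compute (22/53).
Pull out 2: since 53 ≡ 5 (mod 8), (2/53) = -1.
Reciprocity: 11 ≡ 3 and 53 ≡ 1 (mod 4), so (11/53) = +(53/11).
Reduce top mod 11: now compute (9/11).
Reciprocity: 9 ≡ 1 and 11 ≡ 3 (mod 4), so (9/11) = +(11/9).
Reduce top mod 9: now compute (2/9).
Pull out 2: since 9 ≡ 1 (mod 8), (2/9) = +1.
Reached (1/9) = 1. Collecting the sign flips along the way, the symbol is -1.

-1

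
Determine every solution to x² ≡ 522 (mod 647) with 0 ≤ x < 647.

Since 647 ≡ 3 (mod 4), a square root of 522 is 522^((647+1)/4) = 522^162 mod 647.
Repeated squaring: 522^2≡97, 522^4≡351, 522^8≡271, 522^16≡330, 522^32≡204, 522^64≡208, 522^128≡562 (mod 647).
522^162 = 522^(128+32+2) ≡ 220 (mod 647).
Check: 220² = 48400 ≡ 522 (mod 647). The two roots are 220 and 427.

220, 427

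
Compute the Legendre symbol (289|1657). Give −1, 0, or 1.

1

Reciprocity: 289 ≡ 1 and 1657 ≡ 1 (mod 4), so (289/1657) = +(1657/289).
Reduce top mod 289: now compute (212/289).
Pull out 2^2: since 289 ≡ 1 (mod 8), (2/289) = +1, so (2/289)^2 = +1.
Reciprocity: 53 ≡ 1 and 289 ≡ 1 (mod 4), so (53/289) = +(289/53).
Reduce top mod 53: now compute (24/53).
Pull out 2^3: since 53 ≡ 5 (mod 8), (2/53) = -1, so (2/53)^3 = -1.
Reciprocity: 3 ≡ 3 and 53 ≡ 1 (mod 4), so (3/53) = +(53/3).
Reduce top mod 3: now compute (2/3).
Pull out 2: since 3 ≡ 3 (mod 8), (2/3) = -1.
Reached (1/3) = 1. Collecting the sign flips along the way, the symbol is +1.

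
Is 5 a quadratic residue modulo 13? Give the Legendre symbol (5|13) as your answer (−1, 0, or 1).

-1

Euler's criterion: (5/13) ≡ 5^6 (mod 13).
5^2 ≡ 12 (mod 13)
5^4 ≡ 1 (mod 13)
5^6 = 5^(4+2) ≡ 12 (mod 13).
Result is 12 ≡ −1, so (5/13) = −1.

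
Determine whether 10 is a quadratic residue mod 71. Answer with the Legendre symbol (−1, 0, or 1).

Pull out 2: since 71 ≡ 7 (mod 8), (2/71) = +1.
Reciprocity: 5 ≡ 1 and 71 ≡ 3 (mod 4), so (5/71) = +(71/5).
Reduce top mod 5: now compute (1/5).
Reached (1/5) = 1. Collecting the sign flips along the way, the symbol is +1.

1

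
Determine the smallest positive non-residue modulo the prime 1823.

(2/1823) = +1, so 2 is a residue.
(3/1823) = +1, so 3 is a residue.
(4/1823) = +1, so 4 is a residue.
(5/1823) = −1, so 5 is the smallest positive non-residue mod 1823.

5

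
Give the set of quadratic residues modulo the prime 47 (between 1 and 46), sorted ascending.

1, 2, 3, 4, 6, 7, 8, 9, 12, 14, 16, 17, 18, 21, 24, 25, 27, 28, 32, 34, 36, 37, 42

Square k = 1,…,23 (k and 47−k give the same square):
1²=1, 2²=4, 3²=9, 4²=16, 5²=25, 6²=36, 7²≡2, 8²≡17, 9²≡34, 10²≡6, 11²≡27, 12²≡3, 13²≡28, 14²≡8, 15²≡37, 16²≡21, 17²≡7, 18²≡42, 19²≡32, 20²≡24, 21²≡18, 22²≡14, 23²≡12 (mod 47).
So the quadratic residues mod 47 are {1, 2, 3, 4, 6, 7, 8, 9, 12, 14, 16, 17, 18, 21, 24, 25, 27, 28, 32, 34, 36, 37, 42}.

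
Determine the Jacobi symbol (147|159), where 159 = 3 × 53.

Reciprocity: 147 ≡ 3 and 159 ≡ 3 (mod 4), so (147/159) = −(159/147).
Reduce top mod 147: now compute (12/147).
Pull out 2^2: since 147 ≡ 3 (mod 8), (2/147) = -1, so (2/147)^2 = +1.
Reciprocity: 3 ≡ 3 and 147 ≡ 3 (mod 4), so (3/147) = −(147/3).
Reduce top mod 3: now compute (0/3).
Top reduces to 0: gcd > 1, so the symbol is 0.

0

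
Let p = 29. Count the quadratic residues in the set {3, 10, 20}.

(3/29) = -1 → non-residue.
(10/29) = -1 → non-residue.
(20/29) = +1 → QR.
Total quadratic residues among the 3: 1.

1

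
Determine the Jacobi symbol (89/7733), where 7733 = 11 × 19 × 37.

1

Reciprocity: 89 ≡ 1 and 7733 ≡ 1 (mod 4), so (89/7733) = +(7733/89).
Reduce top mod 89: now compute (79/89).
Reciprocity: 79 ≡ 3 and 89 ≡ 1 (mod 4), so (79/89) = +(89/79).
Reduce top mod 79: now compute (10/79).
Pull out 2: since 79 ≡ 7 (mod 8), (2/79) = +1.
Reciprocity: 5 ≡ 1 and 79 ≡ 3 (mod 4), so (5/79) = +(79/5).
Reduce top mod 5: now compute (4/5).
Pull out 2^2: since 5 ≡ 5 (mod 8), (2/5) = -1, so (2/5)^2 = +1.
Reached (1/5) = 1. Collecting the sign flips along the way, the symbol is +1.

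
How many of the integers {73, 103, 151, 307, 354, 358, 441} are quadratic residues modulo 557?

(73/557) = +1 → QR.
(103/557) = -1 → non-residue.
(151/557) = -1 → non-residue.
(307/557) = +1 → QR.
(354/557) = +1 → QR.
(358/557) = -1 → non-residue.
(441/557) = +1 → QR.
Total quadratic residues among the 7: 4.

4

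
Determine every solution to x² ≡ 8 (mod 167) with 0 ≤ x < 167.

Since 167 ≡ 3 (mod 4), a square root of 8 is 8^((167+1)/4) = 8^42 mod 167.
Repeated squaring: 8^2≡64, 8^4≡88, 8^8≡62, 8^16≡3, 8^32≡9 (mod 167).
8^42 = 8^(32+8+2) ≡ 141 (mod 167).
Check: 141² = 19881 ≡ 8 (mod 167). The two roots are 26 and 141.

26, 141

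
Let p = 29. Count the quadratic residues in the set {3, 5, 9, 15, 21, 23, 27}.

(3/29) = -1 → non-residue.
(5/29) = +1 → QR.
(9/29) = +1 → QR.
(15/29) = -1 → non-residue.
(21/29) = -1 → non-residue.
(23/29) = +1 → QR.
(27/29) = -1 → non-residue.
Total quadratic residues among the 7: 3.

3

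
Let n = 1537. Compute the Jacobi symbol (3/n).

1

Reciprocity: 3 ≡ 3 and 1537 ≡ 1 (mod 4), so (3/1537) = +(1537/3).
Reduce top mod 3: now compute (1/3).
Reached (1/3) = 1. Collecting the sign flips along the way, the symbol is +1.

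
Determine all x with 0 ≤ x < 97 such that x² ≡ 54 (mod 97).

32, 65

97 ≡ 1 (mod 4), so we find a root by search.
Trying successive values, 32² = 1024 ≡ 54 (mod 97). The other root is 97 − 32 = 65.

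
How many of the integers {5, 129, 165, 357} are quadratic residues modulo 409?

1

(5/409) = +1 → QR.
(129/409) = -1 → non-residue.
(165/409) = -1 → non-residue.
(357/409) = -1 → non-residue.
Total quadratic residues among the 4: 1.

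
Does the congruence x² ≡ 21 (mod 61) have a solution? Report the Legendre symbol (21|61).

Reciprocity: 21 ≡ 1 and 61 ≡ 1 (mod 4), so (21/61) = +(61/21).
Reduce top mod 21: now compute (19/21).
Reciprocity: 19 ≡ 3 and 21 ≡ 1 (mod 4), so (19/21) = +(21/19).
Reduce top mod 19: now compute (2/19).
Pull out 2: since 19 ≡ 3 (mod 8), (2/19) = -1.
Reached (1/19) = 1. Collecting the sign flips along the way, the symbol is -1.

-1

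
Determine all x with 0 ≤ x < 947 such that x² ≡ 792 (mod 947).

Since 947 ≡ 3 (mod 4), a square root of 792 is 792^((947+1)/4) = 792^237 mod 947.
Repeated squaring: 792^2≡350, 792^4≡337, 792^8≡876, 792^16≡306, 792^32≡830, 792^64≡431, 792^128≡149 (mod 947).
792^237 = 792^(128+64+32+8+4+1) ≡ 232 (mod 947).
Check: 232² = 53824 ≡ 792 (mod 947). The two roots are 232 and 715.

232, 715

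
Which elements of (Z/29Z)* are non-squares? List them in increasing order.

Square k = 1,…,14 (k and 29−k give the same square):
1²=1, 2²=4, 3²=9, 4²=16, 5²=25, 6²≡7, 7²≡20, 8²≡6, 9²≡23, 10²≡13, 11²≡5, 12²≡28, 13²≡24, 14²≡22 (mod 29).
The residues are {1, 4, 5, 6, 7, 9, 13, 16, 20, 22, 23, 24, 25, 28}; the non-residues are the remaining 14 nonzero classes.

2, 3, 8, 10, 11, 12, 14, 15, 17, 18, 19, 21, 26, 27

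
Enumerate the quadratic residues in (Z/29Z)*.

Square k = 1,…,14 (k and 29−k give the same square):
1²=1, 2²=4, 3²=9, 4²=16, 5²=25, 6²≡7, 7²≡20, 8²≡6, 9²≡23, 10²≡13, 11²≡5, 12²≡28, 13²≡24, 14²≡22 (mod 29).
So the quadratic residues mod 29 are {1, 4, 5, 6, 7, 9, 13, 16, 20, 22, 23, 24, 25, 28}.

1,4,5,6,7,9,13,16,20,22,23,24,25,28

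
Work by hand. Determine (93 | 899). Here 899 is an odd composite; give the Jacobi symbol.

0

Reciprocity: 93 ≡ 1 and 899 ≡ 3 (mod 4), so (93/899) = +(899/93).
Reduce top mod 93: now compute (62/93).
Pull out 2: since 93 ≡ 5 (mod 8), (2/93) = -1.
Reciprocity: 31 ≡ 3 and 93 ≡ 1 (mod 4), so (31/93) = +(93/31).
Reduce top mod 31: now compute (0/31).
Top reduces to 0: gcd > 1, so the symbol is 0.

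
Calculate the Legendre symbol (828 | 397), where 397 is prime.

Euler's criterion: (828/397) ≡ 34^198 (mod 397).
34^2 ≡ 362 (mod 397)
34^4 ≡ 34 (mod 397)
34^8 ≡ 362 (mod 397)
34^16 ≡ 34 (mod 397)
34^32 ≡ 362 (mod 397)
34^64 ≡ 34 (mod 397)
34^128 ≡ 362 (mod 397)
34^198 = 34^(128+64+4+2) ≡ 1 (mod 397).
Result is 1, so (828/397) = 1.

1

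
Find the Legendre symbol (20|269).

Pull out 2^2: since 269 ≡ 5 (mod 8), (2/269) = -1, so (2/269)^2 = +1.
Reciprocity: 5 ≡ 1 and 269 ≡ 1 (mod 4), so (5/269) = +(269/5).
Reduce top mod 5: now compute (4/5).
Pull out 2^2: since 5 ≡ 5 (mod 8), (2/5) = -1, so (2/5)^2 = +1.
Reached (1/5) = 1. Collecting the sign flips along the way, the symbol is +1.

1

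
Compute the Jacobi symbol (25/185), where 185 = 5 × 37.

0

Reciprocity: 25 ≡ 1 and 185 ≡ 1 (mod 4), so (25/185) = +(185/25).
Reduce top mod 25: now compute (10/25).
Pull out 2: since 25 ≡ 1 (mod 8), (2/25) = +1.
Reciprocity: 5 ≡ 1 and 25 ≡ 1 (mod 4), so (5/25) = +(25/5).
Reduce top mod 5: now compute (0/5).
Top reduces to 0: gcd > 1, so the symbol is 0.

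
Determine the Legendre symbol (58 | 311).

-1

Pull out 2: since 311 ≡ 7 (mod 8), (2/311) = +1.
Reciprocity: 29 ≡ 1 and 311 ≡ 3 (mod 4), so (29/311) = +(311/29).
Reduce top mod 29: now compute (21/29).
Reciprocity: 21 ≡ 1 and 29 ≡ 1 (mod 4), so (21/29) = +(29/21).
Reduce top mod 21: now compute (8/21).
Pull out 2^3: since 21 ≡ 5 (mod 8), (2/21) = -1, so (2/21)^3 = -1.
Reached (1/21) = 1. Collecting the sign flips along the way, the symbol is -1.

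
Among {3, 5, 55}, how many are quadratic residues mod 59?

(3/59) = +1 → QR.
(5/59) = +1 → QR.
(55/59) = -1 → non-residue.
Total quadratic residues among the 3: 2.

2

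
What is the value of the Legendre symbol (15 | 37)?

-1

Reciprocity: 15 ≡ 3 and 37 ≡ 1 (mod 4), so (15/37) = +(37/15).
Reduce top mod 15: now compute (7/15).
Reciprocity: 7 ≡ 3 and 15 ≡ 3 (mod 4), so (7/15) = −(15/7).
Reduce top mod 7: now compute (1/7).
Reached (1/7) = 1. Collecting the sign flips along the way, the symbol is -1.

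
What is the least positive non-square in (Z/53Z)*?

(2/53) = −1, so 2 is the smallest positive non-residue mod 53.

2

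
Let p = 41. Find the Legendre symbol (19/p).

Reciprocity: 19 ≡ 3 and 41 ≡ 1 (mod 4), so (19/41) = +(41/19).
Reduce top mod 19: now compute (3/19).
Reciprocity: 3 ≡ 3 and 19 ≡ 3 (mod 4), so (3/19) = −(19/3).
Reduce top mod 3: now compute (1/3).
Reached (1/3) = 1. Collecting the sign flips along the way, the symbol is -1.

-1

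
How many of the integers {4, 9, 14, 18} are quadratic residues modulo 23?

(4/23) = +1 → QR.
(9/23) = +1 → QR.
(14/23) = -1 → non-residue.
(18/23) = +1 → QR.
Total quadratic residues among the 4: 3.

3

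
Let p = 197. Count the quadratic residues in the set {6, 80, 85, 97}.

(6/197) = +1 → QR.
(80/197) = -1 → non-residue.
(85/197) = +1 → QR.
(97/197) = +1 → QR.
Total quadratic residues among the 4: 3.

3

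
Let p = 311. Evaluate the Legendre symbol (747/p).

First reduce: 747 ≡ 125 (mod 311).
Reciprocity: 125 ≡ 1 and 311 ≡ 3 (mod 4), so (125/311) = +(311/125).
Reduce top mod 125: now compute (61/125).
Reciprocity: 61 ≡ 1 and 125 ≡ 1 (mod 4), so (61/125) = +(125/61).
Reduce top mod 61: now compute (3/61).
Reciprocity: 3 ≡ 3 and 61 ≡ 1 (mod 4), so (3/61) = +(61/3).
Reduce top mod 3: now compute (1/3).
Reached (1/3) = 1. Collecting the sign flips along the way, the symbol is +1.

1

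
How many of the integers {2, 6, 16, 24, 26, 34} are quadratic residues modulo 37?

(2/37) = -1 → non-residue.
(6/37) = -1 → non-residue.
(16/37) = +1 → QR.
(24/37) = -1 → non-residue.
(26/37) = +1 → QR.
(34/37) = +1 → QR.
Total quadratic residues among the 6: 3.

3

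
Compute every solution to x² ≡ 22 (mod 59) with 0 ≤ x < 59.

9, 50

Since 59 ≡ 3 (mod 4), a square root of 22 is 22^((59+1)/4) = 22^15 mod 59.
Repeated squaring: 22^2≡12, 22^4≡26, 22^8≡27 (mod 59).
22^15 = 22^(8+4+2+1) ≡ 9 (mod 59).
Check: 9² = 81 ≡ 22 (mod 59). The two roots are 9 and 50.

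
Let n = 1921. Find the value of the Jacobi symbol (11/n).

-1

Reciprocity: 11 ≡ 3 and 1921 ≡ 1 (mod 4), so (11/1921) = +(1921/11).
Reduce top mod 11: now compute (7/11).
Reciprocity: 7 ≡ 3 and 11 ≡ 3 (mod 4), so (7/11) = −(11/7).
Reduce top mod 7: now compute (4/7).
Pull out 2^2: since 7 ≡ 7 (mod 8), (2/7) = +1, so (2/7)^2 = +1.
Reached (1/7) = 1. Collecting the sign flips along the way, the symbol is -1.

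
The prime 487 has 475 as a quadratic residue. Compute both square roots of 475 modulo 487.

44, 443

Since 487 ≡ 3 (mod 4), a square root of 475 is 475^((487+1)/4) = 475^122 mod 487.
Repeated squaring: 475^2≡144, 475^4≡282, 475^8≡143, 475^16≡482, 475^32≡25, 475^64≡138 (mod 487).
475^122 = 475^(64+32+16+8+2) ≡ 443 (mod 487).
Check: 443² = 196249 ≡ 475 (mod 487). The two roots are 44 and 443.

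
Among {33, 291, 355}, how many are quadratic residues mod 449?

0

(33/449) = -1 → non-residue.
(291/449) = -1 → non-residue.
(355/449) = -1 → non-residue.
Total quadratic residues among the 3: 0.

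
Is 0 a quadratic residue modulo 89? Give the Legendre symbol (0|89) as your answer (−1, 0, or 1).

0

Top reduces to 0: gcd > 1, so the symbol is 0.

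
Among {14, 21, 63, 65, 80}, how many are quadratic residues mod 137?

(14/137) = +1 → QR.
(21/137) = -1 → non-residue.
(63/137) = +1 → QR.
(65/137) = +1 → QR.
(80/137) = -1 → non-residue.
Total quadratic residues among the 5: 3.

3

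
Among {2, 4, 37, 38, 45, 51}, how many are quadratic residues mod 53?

(2/53) = -1 → non-residue.
(4/53) = +1 → QR.
(37/53) = +1 → QR.
(38/53) = +1 → QR.
(45/53) = -1 → non-residue.
(51/53) = -1 → non-residue.
Total quadratic residues among the 6: 3.

3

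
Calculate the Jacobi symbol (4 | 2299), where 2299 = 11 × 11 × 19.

Pull out 2^2: since 2299 ≡ 3 (mod 8), (2/2299) = -1, so (2/2299)^2 = +1.
Reached (1/2299) = 1. Collecting the sign flips along the way, the symbol is +1.

1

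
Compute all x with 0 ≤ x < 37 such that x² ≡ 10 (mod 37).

11, 26

37 ≡ 1 (mod 4), so we find a root by search.
Trying successive values, 11² = 121 ≡ 10 (mod 37). The other root is 37 − 11 = 26.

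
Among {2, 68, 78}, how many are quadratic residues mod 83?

2

(2/83) = -1 → non-residue.
(68/83) = +1 → QR.
(78/83) = +1 → QR.
Total quadratic residues among the 3: 2.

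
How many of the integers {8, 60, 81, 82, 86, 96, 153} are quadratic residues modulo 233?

3

(8/233) = +1 → QR.
(60/233) = +1 → QR.
(81/233) = +1 → QR.
(82/233) = -1 → non-residue.
(86/233) = -1 → non-residue.
(96/233) = -1 → non-residue.
(153/233) = -1 → non-residue.
Total quadratic residues among the 7: 3.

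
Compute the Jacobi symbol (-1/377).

1

First reduce: -1 ≡ 376 (mod 377).
Pull out 2^3: since 377 ≡ 1 (mod 8), (2/377) = +1, so (2/377)^3 = +1.
Reciprocity: 47 ≡ 3 and 377 ≡ 1 (mod 4), so (47/377) = +(377/47).
Reduce top mod 47: now compute (1/47).
Reached (1/47) = 1. Collecting the sign flips along the way, the symbol is +1.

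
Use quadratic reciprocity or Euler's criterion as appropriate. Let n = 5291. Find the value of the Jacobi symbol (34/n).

Pull out 2: since 5291 ≡ 3 (mod 8), (2/5291) = -1.
Reciprocity: 17 ≡ 1 and 5291 ≡ 3 (mod 4), so (17/5291) = +(5291/17).
Reduce top mod 17: now compute (4/17).
Pull out 2^2: since 17 ≡ 1 (mod 8), (2/17) = +1, so (2/17)^2 = +1.
Reached (1/17) = 1. Collecting the sign flips along the way, the symbol is -1.

-1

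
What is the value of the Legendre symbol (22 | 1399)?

1

Pull out 2: since 1399 ≡ 7 (mod 8), (2/1399) = +1.
Reciprocity: 11 ≡ 3 and 1399 ≡ 3 (mod 4), so (11/1399) = −(1399/11).
Reduce top mod 11: now compute (2/11).
Pull out 2: since 11 ≡ 3 (mod 8), (2/11) = -1.
Reached (1/11) = 1. Collecting the sign flips along the way, the symbol is +1.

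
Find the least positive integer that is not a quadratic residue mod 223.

(2/223) = +1, so 2 is a residue.
(3/223) = −1, so 3 is the smallest positive non-residue mod 223.

3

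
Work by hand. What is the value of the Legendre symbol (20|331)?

1

Pull out 2^2: since 331 ≡ 3 (mod 8), (2/331) = -1, so (2/331)^2 = +1.
Reciprocity: 5 ≡ 1 and 331 ≡ 3 (mod 4), so (5/331) = +(331/5).
Reduce top mod 5: now compute (1/5).
Reached (1/5) = 1. Collecting the sign flips along the way, the symbol is +1.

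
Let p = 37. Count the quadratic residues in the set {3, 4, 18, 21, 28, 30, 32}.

(3/37) = +1 → QR.
(4/37) = +1 → QR.
(18/37) = -1 → non-residue.
(21/37) = +1 → QR.
(28/37) = +1 → QR.
(30/37) = +1 → QR.
(32/37) = -1 → non-residue.
Total quadratic residues among the 7: 5.

5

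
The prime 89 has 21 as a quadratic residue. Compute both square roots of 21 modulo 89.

33, 56

89 ≡ 1 (mod 4), so we find a root by search.
Trying successive values, 33² = 1089 ≡ 21 (mod 89). The other root is 89 − 33 = 56.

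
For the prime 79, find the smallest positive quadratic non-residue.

3

(2/79) = +1, so 2 is a residue.
(3/79) = −1, so 3 is the smallest positive non-residue mod 79.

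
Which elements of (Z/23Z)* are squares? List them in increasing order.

1 2 3 4 6 8 9 12 13 16 18

Square k = 1,…,11 (k and 23−k give the same square):
1²=1, 2²=4, 3²=9, 4²=16, 5²≡2, 6²≡13, 7²≡3, 8²≡18, 9²≡12, 10²≡8, 11²≡6 (mod 23).
So the quadratic residues mod 23 are {1, 2, 3, 4, 6, 8, 9, 12, 13, 16, 18}.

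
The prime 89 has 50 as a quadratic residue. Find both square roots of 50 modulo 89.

36, 53

89 ≡ 1 (mod 4), so we find a root by search.
Trying successive values, 36² = 1296 ≡ 50 (mod 89). The other root is 89 − 36 = 53.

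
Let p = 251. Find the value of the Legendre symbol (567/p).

1

First reduce: 567 ≡ 65 (mod 251).
Reciprocity: 65 ≡ 1 and 251 ≡ 3 (mod 4), so (65/251) = +(251/65).
Reduce top mod 65: now compute (56/65).
Pull out 2^3: since 65 ≡ 1 (mod 8), (2/65) = +1, so (2/65)^3 = +1.
Reciprocity: 7 ≡ 3 and 65 ≡ 1 (mod 4), so (7/65) = +(65/7).
Reduce top mod 7: now compute (2/7).
Pull out 2: since 7 ≡ 7 (mod 8), (2/7) = +1.
Reached (1/7) = 1. Collecting the sign flips along the way, the symbol is +1.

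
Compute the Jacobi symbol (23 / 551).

1

Reciprocity: 23 ≡ 3 and 551 ≡ 3 (mod 4), so (23/551) = −(551/23).
Reduce top mod 23: now compute (22/23).
Pull out 2: since 23 ≡ 7 (mod 8), (2/23) = +1.
Reciprocity: 11 ≡ 3 and 23 ≡ 3 (mod 4), so (11/23) = −(23/11).
Reduce top mod 11: now compute (1/11).
Reached (1/11) = 1. Collecting the sign flips along the way, the symbol is +1.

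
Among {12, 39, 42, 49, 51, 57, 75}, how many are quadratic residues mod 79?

(12/79) = -1 → non-residue.
(39/79) = -1 → non-residue.
(42/79) = +1 → QR.
(49/79) = +1 → QR.
(51/79) = +1 → QR.
(57/79) = -1 → non-residue.
(75/79) = -1 → non-residue.
Total quadratic residues among the 7: 3.

3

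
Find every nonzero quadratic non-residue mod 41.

Square k = 1,…,20 (k and 41−k give the same square):
1²=1, 2²=4, 3²=9, 4²=16, 5²=25, 6²=36, 7²≡8, 8²≡23, 9²≡40, 10²≡18, 11²≡39, 12²≡21, 13²≡5, 14²≡32, 15²≡20, 16²≡10, 17²≡2, 18²≡37, 19²≡33, 20²≡31 (mod 41).
The residues are {1, 2, 4, 5, 8, 9, 10, 16, 18, 20, 21, 23, 25, 31, 32, 33, 36, 37, 39, 40}; the non-residues are the remaining 20 nonzero classes.

3 6 7 11 12 13 14 15 17 19 22 24 26 27 28 29 30 34 35 38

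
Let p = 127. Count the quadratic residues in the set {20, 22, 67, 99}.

(20/127) = -1 → non-residue.
(22/127) = +1 → QR.
(67/127) = -1 → non-residue.
(99/127) = +1 → QR.
Total quadratic residues among the 4: 2.

2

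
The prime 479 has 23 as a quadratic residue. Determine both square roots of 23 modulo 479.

135, 344

Since 479 ≡ 3 (mod 4), a square root of 23 is 23^((479+1)/4) = 23^120 mod 479.
Repeated squaring: 23^2≡50, 23^4≡105, 23^8≡8, 23^16≡64, 23^32≡264, 23^64≡241 (mod 479).
23^120 = 23^(64+32+16+8) ≡ 135 (mod 479).
Check: 135² = 18225 ≡ 23 (mod 479). The two roots are 135 and 344.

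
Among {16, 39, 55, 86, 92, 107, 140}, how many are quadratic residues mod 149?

5

(16/149) = +1 → QR.
(39/149) = +1 → QR.
(55/149) = -1 → non-residue.
(86/149) = +1 → QR.
(92/149) = -1 → non-residue.
(107/149) = +1 → QR.
(140/149) = +1 → QR.
Total quadratic residues among the 7: 5.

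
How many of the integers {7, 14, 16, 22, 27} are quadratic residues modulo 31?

(7/31) = +1 → QR.
(14/31) = +1 → QR.
(16/31) = +1 → QR.
(22/31) = -1 → non-residue.
(27/31) = -1 → non-residue.
Total quadratic residues among the 5: 3.

3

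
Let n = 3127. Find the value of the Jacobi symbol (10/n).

Pull out 2: since 3127 ≡ 7 (mod 8), (2/3127) = +1.
Reciprocity: 5 ≡ 1 and 3127 ≡ 3 (mod 4), so (5/3127) = +(3127/5).
Reduce top mod 5: now compute (2/5).
Pull out 2: since 5 ≡ 5 (mod 8), (2/5) = -1.
Reached (1/5) = 1. Collecting the sign flips along the way, the symbol is -1.

-1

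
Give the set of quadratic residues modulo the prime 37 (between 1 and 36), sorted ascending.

Square k = 1,…,18 (k and 37−k give the same square):
1²=1, 2²=4, 3²=9, 4²=16, 5²=25, 6²=36, 7²≡12, 8²≡27, 9²≡7, 10²≡26, 11²≡10, 12²≡33, 13²≡21, 14²≡11, 15²≡3, 16²≡34, 17²≡30, 18²≡28 (mod 37).
So the quadratic residues mod 37 are {1, 3, 4, 7, 9, 10, 11, 12, 16, 21, 25, 26, 27, 28, 30, 33, 34, 36}.

1, 3, 4, 7, 9, 10, 11, 12, 16, 21, 25, 26, 27, 28, 30, 33, 34, 36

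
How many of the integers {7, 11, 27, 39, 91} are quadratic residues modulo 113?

3

(7/113) = +1 → QR.
(11/113) = +1 → QR.
(27/113) = -1 → non-residue.
(39/113) = -1 → non-residue.
(91/113) = +1 → QR.
Total quadratic residues among the 5: 3.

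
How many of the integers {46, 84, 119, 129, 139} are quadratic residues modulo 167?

1

(46/167) = -1 → non-residue.
(84/167) = +1 → QR.
(119/167) = -1 → non-residue.
(129/167) = -1 → non-residue.
(139/167) = -1 → non-residue.
Total quadratic residues among the 5: 1.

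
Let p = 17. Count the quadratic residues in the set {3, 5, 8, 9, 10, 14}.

2

(3/17) = -1 → non-residue.
(5/17) = -1 → non-residue.
(8/17) = +1 → QR.
(9/17) = +1 → QR.
(10/17) = -1 → non-residue.
(14/17) = -1 → non-residue.
Total quadratic residues among the 6: 2.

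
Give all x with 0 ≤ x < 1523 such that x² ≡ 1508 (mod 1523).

668, 855

Since 1523 ≡ 3 (mod 4), a square root of 1508 is 1508^((1523+1)/4) = 1508^381 mod 1523.
Repeated squaring: 1508^2≡225, 1508^4≡366, 1508^8≡1455, 1508^16≡55, 1508^32≡1502, 1508^64≡441, 1508^128≡1060, 1508^256≡1149 (mod 1523).
1508^381 = 1508^(256+64+32+16+8+4+1) ≡ 668 (mod 1523).
Check: 668² = 446224 ≡ 1508 (mod 1523). The two roots are 668 and 855.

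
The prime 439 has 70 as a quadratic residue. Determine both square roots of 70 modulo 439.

52, 387

Since 439 ≡ 3 (mod 4), a square root of 70 is 70^((439+1)/4) = 70^110 mod 439.
Repeated squaring: 70^2≡71, 70^4≡212, 70^8≡166, 70^16≡338, 70^32≡104, 70^64≡280 (mod 439).
70^110 = 70^(64+32+8+4+2) ≡ 52 (mod 439).
Check: 52² = 2704 ≡ 70 (mod 439). The two roots are 52 and 387.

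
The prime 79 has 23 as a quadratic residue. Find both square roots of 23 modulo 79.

24, 55

Since 79 ≡ 3 (mod 4), a square root of 23 is 23^((79+1)/4) = 23^20 mod 79.
Repeated squaring: 23^2≡55, 23^4≡23, 23^8≡55, 23^16≡23 (mod 79).
23^20 = 23^(16+4) ≡ 55 (mod 79).
Check: 55² = 3025 ≡ 23 (mod 79). The two roots are 24 and 55.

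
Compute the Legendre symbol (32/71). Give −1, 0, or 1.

Euler's criterion: (32/71) ≡ 32^35 (mod 71).
32^2 ≡ 30 (mod 71)
32^4 ≡ 48 (mod 71)
32^8 ≡ 32 (mod 71)
32^16 ≡ 30 (mod 71)
32^32 ≡ 48 (mod 71)
32^35 = 32^(32+2+1) ≡ 1 (mod 71).
Result is 1, so (32/71) = 1.

1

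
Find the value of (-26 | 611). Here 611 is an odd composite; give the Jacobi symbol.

First reduce: -26 ≡ 585 (mod 611).
Reciprocity: 585 ≡ 1 and 611 ≡ 3 (mod 4), so (585/611) = +(611/585).
Reduce top mod 585: now compute (26/585).
Pull out 2: since 585 ≡ 1 (mod 8), (2/585) = +1.
Reciprocity: 13 ≡ 1 and 585 ≡ 1 (mod 4), so (13/585) = +(585/13).
Reduce top mod 13: now compute (0/13).
Top reduces to 0: gcd > 1, so the symbol is 0.

0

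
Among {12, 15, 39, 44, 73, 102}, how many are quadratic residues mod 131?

(12/131) = +1 → QR.
(15/131) = +1 → QR.
(39/131) = +1 → QR.
(44/131) = +1 → QR.
(73/131) = -1 → non-residue.
(102/131) = +1 → QR.
Total quadratic residues among the 6: 5.

5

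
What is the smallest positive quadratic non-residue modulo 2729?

(2/2729) = +1, so 2 is a residue.
(3/2729) = −1, so 3 is the smallest positive non-residue mod 2729.

3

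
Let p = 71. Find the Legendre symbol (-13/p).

1

First reduce: -13 ≡ 58 (mod 71).
Pull out 2: since 71 ≡ 7 (mod 8), (2/71) = +1.
Reciprocity: 29 ≡ 1 and 71 ≡ 3 (mod 4), so (29/71) = +(71/29).
Reduce top mod 29: now compute (13/29).
Reciprocity: 13 ≡ 1 and 29 ≡ 1 (mod 4), so (13/29) = +(29/13).
Reduce top mod 13: now compute (3/13).
Reciprocity: 3 ≡ 3 and 13 ≡ 1 (mod 4), so (3/13) = +(13/3).
Reduce top mod 3: now compute (1/3).
Reached (1/3) = 1. Collecting the sign flips along the way, the symbol is +1.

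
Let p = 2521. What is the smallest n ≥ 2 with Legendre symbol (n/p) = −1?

11

(2/2521) = +1, so 2 is a residue.
(3/2521) = +1, so 3 is a residue.
(4/2521) = +1, so 4 is a residue.
(5/2521) = +1, so 5 is a residue.
(6/2521) = +1, so 6 is a residue.
(7/2521) = +1, so 7 is a residue.
(8/2521) = +1, so 8 is a residue.
(9/2521) = +1, so 9 is a residue.
(10/2521) = +1, so 10 is a residue.
(11/2521) = −1, so 11 is the smallest positive non-residue mod 2521.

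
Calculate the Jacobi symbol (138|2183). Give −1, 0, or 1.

1

Pull out 2: since 2183 ≡ 7 (mod 8), (2/2183) = +1.
Reciprocity: 69 ≡ 1 and 2183 ≡ 3 (mod 4), so (69/2183) = +(2183/69).
Reduce top mod 69: now compute (44/69).
Pull out 2^2: since 69 ≡ 5 (mod 8), (2/69) = -1, so (2/69)^2 = +1.
Reciprocity: 11 ≡ 3 and 69 ≡ 1 (mod 4), so (11/69) = +(69/11).
Reduce top mod 11: now compute (3/11).
Reciprocity: 3 ≡ 3 and 11 ≡ 3 (mod 4), so (3/11) = −(11/3).
Reduce top mod 3: now compute (2/3).
Pull out 2: since 3 ≡ 3 (mod 8), (2/3) = -1.
Reached (1/3) = 1. Collecting the sign flips along the way, the symbol is +1.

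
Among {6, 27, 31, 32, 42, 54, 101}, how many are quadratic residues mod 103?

(6/103) = -1 → non-residue.
(27/103) = -1 → non-residue.
(31/103) = -1 → non-residue.
(32/103) = +1 → QR.
(42/103) = -1 → non-residue.
(54/103) = -1 → non-residue.
(101/103) = -1 → non-residue.
Total quadratic residues among the 7: 1.

1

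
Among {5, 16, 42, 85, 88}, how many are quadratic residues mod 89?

(5/89) = +1 → QR.
(16/89) = +1 → QR.
(42/89) = +1 → QR.
(85/89) = +1 → QR.
(88/89) = +1 → QR.
Total quadratic residues among the 5: 5.

5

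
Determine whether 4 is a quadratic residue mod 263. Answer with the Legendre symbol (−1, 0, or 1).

1

Euler's criterion: (4/263) ≡ 4^131 (mod 263).
4^2 ≡ 16 (mod 263)
4^4 ≡ 256 (mod 263)
4^8 ≡ 49 (mod 263)
4^16 ≡ 34 (mod 263)
4^32 ≡ 104 (mod 263)
4^64 ≡ 33 (mod 263)
4^128 ≡ 37 (mod 263)
4^131 = 4^(128+2+1) ≡ 1 (mod 263).
Result is 1, so (4/263) = 1.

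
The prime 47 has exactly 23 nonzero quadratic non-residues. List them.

5,10,11,13,15,19,20,22,23,26,29,30,31,33,35,38,39,40,41,43,44,45,46

Square k = 1,…,23 (k and 47−k give the same square):
1²=1, 2²=4, 3²=9, 4²=16, 5²=25, 6²=36, 7²≡2, 8²≡17, 9²≡34, 10²≡6, 11²≡27, 12²≡3, 13²≡28, 14²≡8, 15²≡37, 16²≡21, 17²≡7, 18²≡42, 19²≡32, 20²≡24, 21²≡18, 22²≡14, 23²≡12 (mod 47).
The residues are {1, 2, 3, 4, 6, 7, 8, 9, 12, 14, 16, 17, 18, 21, 24, 25, 27, 28, 32, 34, 36, 37, 42}; the non-residues are the remaining 23 nonzero classes.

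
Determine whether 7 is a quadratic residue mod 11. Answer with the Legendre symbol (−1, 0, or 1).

-1

Reciprocity: 7 ≡ 3 and 11 ≡ 3 (mod 4), so (7/11) = −(11/7).
Reduce top mod 7: now compute (4/7).
Pull out 2^2: since 7 ≡ 7 (mod 8), (2/7) = +1, so (2/7)^2 = +1.
Reached (1/7) = 1. Collecting the sign flips along the way, the symbol is -1.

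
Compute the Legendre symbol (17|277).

Reciprocity: 17 ≡ 1 and 277 ≡ 1 (mod 4), so (17/277) = +(277/17).
Reduce top mod 17: now compute (5/17).
Reciprocity: 5 ≡ 1 and 17 ≡ 1 (mod 4), so (5/17) = +(17/5).
Reduce top mod 5: now compute (2/5).
Pull out 2: since 5 ≡ 5 (mod 8), (2/5) = -1.
Reached (1/5) = 1. Collecting the sign flips along the way, the symbol is -1.

-1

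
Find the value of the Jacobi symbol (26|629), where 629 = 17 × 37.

Pull out 2: since 629 ≡ 5 (mod 8), (2/629) = -1.
Reciprocity: 13 ≡ 1 and 629 ≡ 1 (mod 4), so (13/629) = +(629/13).
Reduce top mod 13: now compute (5/13).
Reciprocity: 5 ≡ 1 and 13 ≡ 1 (mod 4), so (5/13) = +(13/5).
Reduce top mod 5: now compute (3/5).
Reciprocity: 3 ≡ 3 and 5 ≡ 1 (mod 4), so (3/5) = +(5/3).
Reduce top mod 3: now compute (2/3).
Pull out 2: since 3 ≡ 3 (mod 8), (2/3) = -1.
Reached (1/3) = 1. Collecting the sign flips along the way, the symbol is +1.

1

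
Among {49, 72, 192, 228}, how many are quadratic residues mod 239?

(49/239) = +1 → QR.
(72/239) = +1 → QR.
(192/239) = +1 → QR.
(228/239) = -1 → non-residue.
Total quadratic residues among the 4: 3.

3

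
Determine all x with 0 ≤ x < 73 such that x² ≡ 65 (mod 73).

24, 49

73 ≡ 1 (mod 4), so we find a root by search.
Trying successive values, 24² = 576 ≡ 65 (mod 73). The other root is 73 − 24 = 49.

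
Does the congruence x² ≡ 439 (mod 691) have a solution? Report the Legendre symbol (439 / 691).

Euler's criterion: (439/691) ≡ 439^345 (mod 691).
439^2 ≡ 623 (mod 691)
439^4 ≡ 478 (mod 691)
439^8 ≡ 454 (mod 691)
439^16 ≡ 198 (mod 691)
439^32 ≡ 508 (mod 691)
439^64 ≡ 321 (mod 691)
439^128 ≡ 82 (mod 691)
439^256 ≡ 505 (mod 691)
439^345 = 439^(256+64+16+8+1) ≡ 690 (mod 691).
Result is 690 ≡ −1, so (439/691) = −1.

-1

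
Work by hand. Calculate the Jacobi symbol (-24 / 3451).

First reduce: -24 ≡ 3427 (mod 3451).
Reciprocity: 3427 ≡ 3 and 3451 ≡ 3 (mod 4), so (3427/3451) = −(3451/3427).
Reduce top mod 3427: now compute (24/3427).
Pull out 2^3: since 3427 ≡ 3 (mod 8), (2/3427) = -1, so (2/3427)^3 = -1.
Reciprocity: 3 ≡ 3 and 3427 ≡ 3 (mod 4), so (3/3427) = −(3427/3).
Reduce top mod 3: now compute (1/3).
Reached (1/3) = 1. Collecting the sign flips along the way, the symbol is -1.

-1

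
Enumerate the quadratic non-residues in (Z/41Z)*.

3,6,7,11,12,13,14,15,17,19,22,24,26,27,28,29,30,34,35,38

Square k = 1,…,20 (k and 41−k give the same square):
1²=1, 2²=4, 3²=9, 4²=16, 5²=25, 6²=36, 7²≡8, 8²≡23, 9²≡40, 10²≡18, 11²≡39, 12²≡21, 13²≡5, 14²≡32, 15²≡20, 16²≡10, 17²≡2, 18²≡37, 19²≡33, 20²≡31 (mod 41).
The residues are {1, 2, 4, 5, 8, 9, 10, 16, 18, 20, 21, 23, 25, 31, 32, 33, 36, 37, 39, 40}; the non-residues are the remaining 20 nonzero classes.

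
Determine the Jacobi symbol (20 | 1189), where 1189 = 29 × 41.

Pull out 2^2: since 1189 ≡ 5 (mod 8), (2/1189) = -1, so (2/1189)^2 = +1.
Reciprocity: 5 ≡ 1 and 1189 ≡ 1 (mod 4), so (5/1189) = +(1189/5).
Reduce top mod 5: now compute (4/5).
Pull out 2^2: since 5 ≡ 5 (mod 8), (2/5) = -1, so (2/5)^2 = +1.
Reached (1/5) = 1. Collecting the sign flips along the way, the symbol is +1.

1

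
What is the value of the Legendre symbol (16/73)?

Euler's criterion: (16/73) ≡ 16^36 (mod 73).
16^2 ≡ 37 (mod 73)
16^4 ≡ 55 (mod 73)
16^8 ≡ 32 (mod 73)
16^16 ≡ 2 (mod 73)
16^32 ≡ 4 (mod 73)
16^36 = 16^(32+4) ≡ 1 (mod 73).
Result is 1, so (16/73) = 1.

1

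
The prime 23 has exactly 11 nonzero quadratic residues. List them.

Square k = 1,…,11 (k and 23−k give the same square):
1²=1, 2²=4, 3²=9, 4²=16, 5²≡2, 6²≡13, 7²≡3, 8²≡18, 9²≡12, 10²≡8, 11²≡6 (mod 23).
So the quadratic residues mod 23 are {1, 2, 3, 4, 6, 8, 9, 12, 13, 16, 18}.

1,2,3,4,6,8,9,12,13,16,18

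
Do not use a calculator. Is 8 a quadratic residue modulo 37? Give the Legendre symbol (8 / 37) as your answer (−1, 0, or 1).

-1

Pull out 2^3: since 37 ≡ 5 (mod 8), (2/37) = -1, so (2/37)^3 = -1.
Reached (1/37) = 1. Collecting the sign flips along the way, the symbol is -1.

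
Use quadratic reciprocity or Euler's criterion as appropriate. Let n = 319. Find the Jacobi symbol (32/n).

1

Pull out 2^5: since 319 ≡ 7 (mod 8), (2/319) = +1, so (2/319)^5 = +1.
Reached (1/319) = 1. Collecting the sign flips along the way, the symbol is +1.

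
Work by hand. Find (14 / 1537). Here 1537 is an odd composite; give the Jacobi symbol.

1

Pull out 2: since 1537 ≡ 1 (mod 8), (2/1537) = +1.
Reciprocity: 7 ≡ 3 and 1537 ≡ 1 (mod 4), so (7/1537) = +(1537/7).
Reduce top mod 7: now compute (4/7).
Pull out 2^2: since 7 ≡ 7 (mod 8), (2/7) = +1, so (2/7)^2 = +1.
Reached (1/7) = 1. Collecting the sign flips along the way, the symbol is +1.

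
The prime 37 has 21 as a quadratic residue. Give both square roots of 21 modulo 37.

13, 24

37 ≡ 1 (mod 4), so we find a root by search.
Trying successive values, 13² = 169 ≡ 21 (mod 37). The other root is 37 − 13 = 24.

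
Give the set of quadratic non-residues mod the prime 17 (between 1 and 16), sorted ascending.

3, 5, 6, 7, 10, 11, 12, 14

Square k = 1,…,8 (k and 17−k give the same square):
1²=1, 2²=4, 3²=9, 4²=16, 5²≡8, 6²≡2, 7²≡15, 8²≡13 (mod 17).
The residues are {1, 2, 4, 8, 9, 13, 15, 16}; the non-residues are the remaining 8 nonzero classes.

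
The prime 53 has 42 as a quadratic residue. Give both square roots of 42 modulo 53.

53 ≡ 1 (mod 4), so we find a root by search.
Trying successive values, 25² = 625 ≡ 42 (mod 53). The other root is 53 − 25 = 28.

25, 28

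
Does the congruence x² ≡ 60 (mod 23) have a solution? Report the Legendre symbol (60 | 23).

-1

First reduce: 60 ≡ 14 (mod 23).
Pull out 2: since 23 ≡ 7 (mod 8), (2/23) = +1.
Reciprocity: 7 ≡ 3 and 23 ≡ 3 (mod 4), so (7/23) = −(23/7).
Reduce top mod 7: now compute (2/7).
Pull out 2: since 7 ≡ 7 (mod 8), (2/7) = +1.
Reached (1/7) = 1. Collecting the sign flips along the way, the symbol is -1.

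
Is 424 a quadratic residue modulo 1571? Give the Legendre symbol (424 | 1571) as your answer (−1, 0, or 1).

1

Pull out 2^3: since 1571 ≡ 3 (mod 8), (2/1571) = -1, so (2/1571)^3 = -1.
Reciprocity: 53 ≡ 1 and 1571 ≡ 3 (mod 4), so (53/1571) = +(1571/53).
Reduce top mod 53: now compute (34/53).
Pull out 2: since 53 ≡ 5 (mod 8), (2/53) = -1.
Reciprocity: 17 ≡ 1 and 53 ≡ 1 (mod 4), so (17/53) = +(53/17).
Reduce top mod 17: now compute (2/17).
Pull out 2: since 17 ≡ 1 (mod 8), (2/17) = +1.
Reached (1/17) = 1. Collecting the sign flips along the way, the symbol is +1.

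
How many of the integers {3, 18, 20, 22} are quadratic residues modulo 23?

2

(3/23) = +1 → QR.
(18/23) = +1 → QR.
(20/23) = -1 → non-residue.
(22/23) = -1 → non-residue.
Total quadratic residues among the 4: 2.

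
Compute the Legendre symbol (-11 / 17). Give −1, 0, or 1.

First reduce: -11 ≡ 6 (mod 17).
Pull out 2: since 17 ≡ 1 (mod 8), (2/17) = +1.
Reciprocity: 3 ≡ 3 and 17 ≡ 1 (mod 4), so (3/17) = +(17/3).
Reduce top mod 3: now compute (2/3).
Pull out 2: since 3 ≡ 3 (mod 8), (2/3) = -1.
Reached (1/3) = 1. Collecting the sign flips along the way, the symbol is -1.

-1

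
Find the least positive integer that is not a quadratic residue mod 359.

(2/359) = +1, so 2 is a residue.
(3/359) = +1, so 3 is a residue.
(4/359) = +1, so 4 is a residue.
(5/359) = +1, so 5 is a residue.
(6/359) = +1, so 6 is a residue.
(7/359) = −1, so 7 is the smallest positive non-residue mod 359.

7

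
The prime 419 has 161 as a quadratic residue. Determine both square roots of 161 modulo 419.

202, 217

Since 419 ≡ 3 (mod 4), a square root of 161 is 161^((419+1)/4) = 161^105 mod 419.
Repeated squaring: 161^2≡362, 161^4≡316, 161^8≡134, 161^16≡358, 161^32≡369, 161^64≡405 (mod 419).
161^105 = 161^(64+32+8+1) ≡ 202 (mod 419).
Check: 202² = 40804 ≡ 161 (mod 419). The two roots are 202 and 217.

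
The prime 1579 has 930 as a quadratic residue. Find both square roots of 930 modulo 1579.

102, 1477

Since 1579 ≡ 3 (mod 4), a square root of 930 is 930^((1579+1)/4) = 930^395 mod 1579.
Repeated squaring: 930^2≡1187, 930^4≡501, 930^8≡1519, 930^16≡442, 930^32≡1147, 930^64≡302, 930^128≡1201, 930^256≡774 (mod 1579).
930^395 = 930^(256+128+8+2+1) ≡ 102 (mod 1579).
Check: 102² = 10404 ≡ 930 (mod 1579). The two roots are 102 and 1477.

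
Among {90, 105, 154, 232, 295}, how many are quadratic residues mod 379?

2

(90/379) = -1 → non-residue.
(105/379) = +1 → QR.
(154/379) = -1 → non-residue.
(232/379) = +1 → QR.
(295/379) = -1 → non-residue.
Total quadratic residues among the 5: 2.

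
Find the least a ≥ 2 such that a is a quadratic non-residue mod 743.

(2/743) = +1, so 2 is a residue.
(3/743) = +1, so 3 is a residue.
(4/743) = +1, so 4 is a residue.
(5/743) = −1, so 5 is the smallest positive non-residue mod 743.

5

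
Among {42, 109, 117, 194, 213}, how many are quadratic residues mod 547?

(42/547) = -1 → non-residue.
(109/547) = -1 → non-residue.
(117/547) = +1 → QR.
(194/547) = -1 → non-residue.
(213/547) = +1 → QR.
Total quadratic residues among the 5: 2.

2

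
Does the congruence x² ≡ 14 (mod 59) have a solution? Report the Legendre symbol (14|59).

-1

Pull out 2: since 59 ≡ 3 (mod 8), (2/59) = -1.
Reciprocity: 7 ≡ 3 and 59 ≡ 3 (mod 4), so (7/59) = −(59/7).
Reduce top mod 7: now compute (3/7).
Reciprocity: 3 ≡ 3 and 7 ≡ 3 (mod 4), so (3/7) = −(7/3).
Reduce top mod 3: now compute (1/3).
Reached (1/3) = 1. Collecting the sign flips along the way, the symbol is -1.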